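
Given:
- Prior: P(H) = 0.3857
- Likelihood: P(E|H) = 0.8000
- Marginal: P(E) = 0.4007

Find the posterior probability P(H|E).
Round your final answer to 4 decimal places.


Using Bayes' theorem:

P(H|E) = P(E|H) × P(H) / P(E)
       = 0.8000 × 0.3857 / 0.4007
       = 0.30856000 / 0.4007
       = 0.7701

The evidence strengthens our belief in H.
Prior: 0.3857 → Posterior: 0.7701


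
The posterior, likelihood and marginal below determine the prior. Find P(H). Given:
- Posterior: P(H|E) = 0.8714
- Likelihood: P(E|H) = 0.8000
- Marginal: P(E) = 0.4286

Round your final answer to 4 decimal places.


From Bayes' theorem: P(H|E) = P(E|H) × P(H) / P(E)

Rearranging for P(H):
P(H) = P(H|E) × P(E) / P(E|H)
     = 0.8714 × 0.4286 / 0.8000
     = 0.37348204 / 0.8000
     = 0.4669


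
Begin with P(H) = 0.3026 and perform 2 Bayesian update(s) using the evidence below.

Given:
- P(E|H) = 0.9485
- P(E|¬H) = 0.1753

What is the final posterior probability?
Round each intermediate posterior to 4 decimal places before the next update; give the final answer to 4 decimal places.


Sequential Bayesian updating:

Initial prior: P(H) = 0.3026

Update 1:
  P(E) = 0.9485 × 0.3026 + 0.1753 × 0.6974 = 0.28701610 + 0.12225422 = 0.40927032
  P(H|E) = 0.28701610 / 0.40927032 = 0.7013

Update 2:
  P(E) = 0.9485 × 0.7013 + 0.1753 × 0.2987 = 0.66518305 + 0.05236211 = 0.71754516
  P(H|E) = 0.66518305 / 0.71754516 = 0.9270

Final posterior: 0.9270


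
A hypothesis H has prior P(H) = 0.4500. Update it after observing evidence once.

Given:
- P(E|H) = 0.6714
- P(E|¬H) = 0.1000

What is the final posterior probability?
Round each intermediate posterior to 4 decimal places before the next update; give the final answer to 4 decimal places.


Sequential Bayesian updating:

Initial prior: P(H) = 0.4500

Update 1:
  P(E) = 0.6714 × 0.4500 + 0.1000 × 0.5500 = 0.30213000 + 0.05500000 = 0.35713000
  P(H|E) = 0.30213000 / 0.35713000 = 0.8460

Final posterior: 0.8460


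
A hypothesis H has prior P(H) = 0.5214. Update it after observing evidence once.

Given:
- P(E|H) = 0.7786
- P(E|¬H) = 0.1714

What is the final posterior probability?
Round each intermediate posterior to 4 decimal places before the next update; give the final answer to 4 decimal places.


Sequential Bayesian updating:

Initial prior: P(H) = 0.5214

Update 1:
  P(E) = 0.7786 × 0.5214 + 0.1714 × 0.4786 = 0.40596204 + 0.08203204 = 0.48799408
  P(H|E) = 0.40596204 / 0.48799408 = 0.8319

Final posterior: 0.8319


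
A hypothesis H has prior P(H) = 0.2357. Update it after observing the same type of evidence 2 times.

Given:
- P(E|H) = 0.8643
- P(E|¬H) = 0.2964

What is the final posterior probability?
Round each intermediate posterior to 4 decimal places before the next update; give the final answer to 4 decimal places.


Sequential Bayesian updating:

Initial prior: P(H) = 0.2357

Update 1:
  P(E) = 0.8643 × 0.2357 + 0.2964 × 0.7643 = 0.20371551 + 0.22653852 = 0.43025403
  P(H|E) = 0.20371551 / 0.43025403 = 0.4735

Update 2:
  P(E) = 0.8643 × 0.4735 + 0.2964 × 0.5265 = 0.40924605 + 0.15605460 = 0.56530065
  P(H|E) = 0.40924605 / 0.56530065 = 0.7239

Final posterior: 0.7239


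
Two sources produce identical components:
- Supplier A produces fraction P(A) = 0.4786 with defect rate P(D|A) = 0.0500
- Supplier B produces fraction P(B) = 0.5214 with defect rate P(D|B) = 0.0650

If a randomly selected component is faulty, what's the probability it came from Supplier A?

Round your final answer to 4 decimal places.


Let A = from Supplier A, D = faulty

Given:
- P(A) = 0.4786, P(B) = 0.5214
- P(D|A) = 0.0500, P(D|B) = 0.0650

Step 1: Find P(D)
P(D) = P(D|A)P(A) + P(D|B)P(B)
     = 0.0500 × 0.4786 + 0.0650 × 0.5214
     = 0.02393000 + 0.03389100
     = 0.05782100

Step 2: Apply Bayes' theorem
P(A|D) = P(D|A)P(A) / P(D)
       = 0.02393000 / 0.05782100
       = 0.4139


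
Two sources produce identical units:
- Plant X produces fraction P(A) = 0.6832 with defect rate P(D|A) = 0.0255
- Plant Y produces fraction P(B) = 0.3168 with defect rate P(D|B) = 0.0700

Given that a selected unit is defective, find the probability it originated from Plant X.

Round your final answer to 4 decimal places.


Let A = from Plant X, D = defective

Given:
- P(A) = 0.6832, P(B) = 0.3168
- P(D|A) = 0.0255, P(D|B) = 0.0700

Step 1: Find P(D)
P(D) = P(D|A)P(A) + P(D|B)P(B)
     = 0.0255 × 0.6832 + 0.0700 × 0.3168
     = 0.01742160 + 0.02217600
     = 0.03959760

Step 2: Apply Bayes' theorem
P(A|D) = P(D|A)P(A) / P(D)
       = 0.01742160 / 0.03959760
       = 0.4400


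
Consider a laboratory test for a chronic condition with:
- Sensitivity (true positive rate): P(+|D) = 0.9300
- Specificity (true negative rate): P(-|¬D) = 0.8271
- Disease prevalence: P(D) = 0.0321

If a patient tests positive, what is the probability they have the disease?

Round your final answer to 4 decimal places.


Let D = has disease, + = positive test

Given:
- P(D) = 0.0321 (prevalence)
- P(+|D) = 0.9300 (sensitivity)
- P(-|¬D) = 0.8271 (specificity)
- P(+|¬D) = 0.1729 (false positive rate = 1 - specificity)

Step 1: Find P(+)
P(+) = P(+|D)P(D) + P(+|¬D)P(¬D)
     = 0.9300 × 0.0321 + 0.1729 × 0.9679
     = 0.02985300 + 0.16734991
     = 0.19720291

Step 2: Apply Bayes' theorem for P(D|+)
P(D|+) = P(+|D)P(D) / P(+)
       = 0.02985300 / 0.19720291
       = 0.1514


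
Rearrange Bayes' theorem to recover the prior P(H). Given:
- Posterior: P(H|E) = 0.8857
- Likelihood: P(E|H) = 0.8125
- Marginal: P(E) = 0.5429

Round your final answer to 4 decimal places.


From Bayes' theorem: P(H|E) = P(E|H) × P(H) / P(E)

Rearranging for P(H):
P(H) = P(H|E) × P(E) / P(E|H)
     = 0.8857 × 0.5429 / 0.8125
     = 0.48084653 / 0.8125
     = 0.5918


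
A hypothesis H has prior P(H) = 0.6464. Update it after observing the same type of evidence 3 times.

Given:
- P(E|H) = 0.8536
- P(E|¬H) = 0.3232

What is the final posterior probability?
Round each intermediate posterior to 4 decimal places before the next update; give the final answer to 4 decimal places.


Sequential Bayesian updating:

Initial prior: P(H) = 0.6464

Update 1:
  P(E) = 0.8536 × 0.6464 + 0.3232 × 0.3536 = 0.55176704 + 0.11428352 = 0.66605056
  P(H|E) = 0.55176704 / 0.66605056 = 0.8284

Update 2:
  P(E) = 0.8536 × 0.8284 + 0.3232 × 0.1716 = 0.70712224 + 0.05546112 = 0.76258336
  P(H|E) = 0.70712224 / 0.76258336 = 0.9273

Update 3:
  P(E) = 0.8536 × 0.9273 + 0.3232 × 0.0727 = 0.79154328 + 0.02349664 = 0.81503992
  P(H|E) = 0.79154328 / 0.81503992 = 0.9712

Final posterior: 0.9712


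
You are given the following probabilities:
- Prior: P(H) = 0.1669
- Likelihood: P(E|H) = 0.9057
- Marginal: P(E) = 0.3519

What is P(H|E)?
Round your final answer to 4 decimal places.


Using Bayes' theorem:

P(H|E) = P(E|H) × P(H) / P(E)
       = 0.9057 × 0.1669 / 0.3519
       = 0.15116133 / 0.3519
       = 0.4296

The evidence strengthens our belief in H.
Prior: 0.1669 → Posterior: 0.4296


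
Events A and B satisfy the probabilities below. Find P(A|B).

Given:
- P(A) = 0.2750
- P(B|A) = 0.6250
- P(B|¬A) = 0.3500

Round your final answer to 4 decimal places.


Bayes' theorem: P(A|B) = P(B|A) × P(A) / P(B)

Step 1: Calculate P(B) using law of total probability
P(B) = P(B|A)P(A) + P(B|¬A)P(¬A)
     = 0.6250 × 0.2750 + 0.3500 × 0.7250
     = 0.17187500 + 0.25375000
     = 0.42562500

Step 2: Apply Bayes' theorem
P(A|B) = P(B|A) × P(A) / P(B)
       = 0.17187500 / 0.42562500
       = 0.4038


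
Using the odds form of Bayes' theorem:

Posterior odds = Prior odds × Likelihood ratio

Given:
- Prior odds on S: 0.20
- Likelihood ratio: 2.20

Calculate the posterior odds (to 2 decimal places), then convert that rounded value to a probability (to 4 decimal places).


Step 1: Calculate posterior odds
Posterior odds = Prior odds × LR
               = 0.20 × 2.20
               = 0.44

Step 2: Convert to probability
P(S|E) = Posterior odds / (1 + Posterior odds)
       = 0.44 / (1 + 0.44)
       = 0.44 / 1.44
       = 0.3056

The evidence increased P(S) from 0.1667 to 0.3056.


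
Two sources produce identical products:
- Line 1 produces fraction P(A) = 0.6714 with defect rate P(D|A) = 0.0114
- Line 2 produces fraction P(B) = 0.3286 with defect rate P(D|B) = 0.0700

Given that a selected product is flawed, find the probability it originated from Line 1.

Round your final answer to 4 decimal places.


Let A = from Line 1, D = flawed

Given:
- P(A) = 0.6714, P(B) = 0.3286
- P(D|A) = 0.0114, P(D|B) = 0.0700

Step 1: Find P(D)
P(D) = P(D|A)P(A) + P(D|B)P(B)
     = 0.0114 × 0.6714 + 0.0700 × 0.3286
     = 0.00765396 + 0.02300200
     = 0.03065596

Step 2: Apply Bayes' theorem
P(A|D) = P(D|A)P(A) / P(D)
       = 0.00765396 / 0.03065596
       = 0.2497


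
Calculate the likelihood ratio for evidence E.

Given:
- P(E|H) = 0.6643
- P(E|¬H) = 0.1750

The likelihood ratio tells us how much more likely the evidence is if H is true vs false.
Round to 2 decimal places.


Likelihood Ratio (LR) = P(E|H) / P(E|¬H)

LR = 0.6643 / 0.1750
   = 3.80

The evidence is 3.80 times more likely if H is true than if H is false.
Because LR exceeds 1, E is evidence for H.


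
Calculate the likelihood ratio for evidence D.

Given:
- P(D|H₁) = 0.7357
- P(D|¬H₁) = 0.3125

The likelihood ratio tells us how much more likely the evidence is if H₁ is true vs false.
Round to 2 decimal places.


Likelihood Ratio (LR) = P(D|H₁) / P(D|¬H₁)

LR = 0.7357 / 0.3125
   = 2.35

The evidence is 2.35 times more likely if H₁ is true than if H₁ is false.
Since LR > 1, the evidence supports H₁ over ¬H₁.


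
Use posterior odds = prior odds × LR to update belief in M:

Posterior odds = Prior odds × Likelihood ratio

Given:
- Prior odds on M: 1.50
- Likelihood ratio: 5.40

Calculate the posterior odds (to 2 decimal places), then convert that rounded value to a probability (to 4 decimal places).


Step 1: Calculate posterior odds
Posterior odds = Prior odds × LR
               = 1.50 × 5.40
               = 8.10

Step 2: Convert to probability
P(M|E) = Posterior odds / (1 + Posterior odds)
       = 8.10 / (1 + 8.10)
       = 8.10 / 9.10
       = 0.8901

The evidence increased P(M) from 0.6000 to 0.8901.


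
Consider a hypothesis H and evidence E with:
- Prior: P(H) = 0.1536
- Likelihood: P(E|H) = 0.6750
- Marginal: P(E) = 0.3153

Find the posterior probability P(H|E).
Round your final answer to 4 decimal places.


Using Bayes' theorem:

P(H|E) = P(E|H) × P(H) / P(E)
       = 0.6750 × 0.1536 / 0.3153
       = 0.10368000 / 0.3153
       = 0.3288

The evidence strengthens our belief in H.
Prior: 0.1536 → Posterior: 0.3288


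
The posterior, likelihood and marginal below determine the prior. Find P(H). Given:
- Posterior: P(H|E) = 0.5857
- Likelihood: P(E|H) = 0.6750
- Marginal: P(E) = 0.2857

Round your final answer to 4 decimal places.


From Bayes' theorem: P(H|E) = P(E|H) × P(H) / P(E)

Rearranging for P(H):
P(H) = P(H|E) × P(E) / P(E|H)
     = 0.5857 × 0.2857 / 0.6750
     = 0.16733449 / 0.6750
     = 0.2479


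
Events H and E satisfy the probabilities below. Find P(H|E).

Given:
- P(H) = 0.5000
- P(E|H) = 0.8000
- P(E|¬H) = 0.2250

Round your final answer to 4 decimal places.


Bayes' theorem: P(H|E) = P(E|H) × P(H) / P(E)

Step 1: Calculate P(E) using law of total probability
P(E) = P(E|H)P(H) + P(E|¬H)P(¬H)
     = 0.8000 × 0.5000 + 0.2250 × 0.5000
     = 0.40000000 + 0.11250000
     = 0.51250000

Step 2: Apply Bayes' theorem
P(H|E) = P(E|H) × P(H) / P(E)
       = 0.40000000 / 0.51250000
       = 0.7805


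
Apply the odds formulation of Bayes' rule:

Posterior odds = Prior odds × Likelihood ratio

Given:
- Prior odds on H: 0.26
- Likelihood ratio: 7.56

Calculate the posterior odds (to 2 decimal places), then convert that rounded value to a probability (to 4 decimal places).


Step 1: Calculate posterior odds
Posterior odds = Prior odds × LR
               = 0.26 × 7.56
               = 1.97

Step 2: Convert to probability
P(H|E) = Posterior odds / (1 + Posterior odds)
       = 1.97 / (1 + 1.97)
       = 1.97 / 2.97
       = 0.6633

The evidence increased P(H) from 0.2063 to 0.6633.


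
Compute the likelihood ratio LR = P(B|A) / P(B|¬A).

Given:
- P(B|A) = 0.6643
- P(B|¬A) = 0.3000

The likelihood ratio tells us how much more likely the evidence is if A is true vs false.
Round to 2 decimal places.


Likelihood Ratio (LR) = P(B|A) / P(B|¬A)

LR = 0.6643 / 0.3000
   = 2.21

The evidence is 2.21 times more likely if A is true than if A is false.
Because LR exceeds 1, B is evidence for A.


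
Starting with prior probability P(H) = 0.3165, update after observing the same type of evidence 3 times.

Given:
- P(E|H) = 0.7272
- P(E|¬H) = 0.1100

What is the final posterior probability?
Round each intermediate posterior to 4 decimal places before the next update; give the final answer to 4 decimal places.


Sequential Bayesian updating:

Initial prior: P(H) = 0.3165

Update 1:
  P(E) = 0.7272 × 0.3165 + 0.1100 × 0.6835 = 0.23015880 + 0.07518500 = 0.30534380
  P(H|E) = 0.23015880 / 0.30534380 = 0.7538

Update 2:
  P(E) = 0.7272 × 0.7538 + 0.1100 × 0.2462 = 0.54816336 + 0.02708200 = 0.57524536
  P(H|E) = 0.54816336 / 0.57524536 = 0.9529

Update 3:
  P(E) = 0.7272 × 0.9529 + 0.1100 × 0.0471 = 0.69294888 + 0.00518100 = 0.69812988
  P(H|E) = 0.69294888 / 0.69812988 = 0.9926

Final posterior: 0.9926


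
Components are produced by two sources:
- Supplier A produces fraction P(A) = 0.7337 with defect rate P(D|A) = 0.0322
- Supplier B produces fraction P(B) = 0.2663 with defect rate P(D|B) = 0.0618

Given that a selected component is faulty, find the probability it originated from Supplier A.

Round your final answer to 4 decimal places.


Let A = from Supplier A, D = faulty

Given:
- P(A) = 0.7337, P(B) = 0.2663
- P(D|A) = 0.0322, P(D|B) = 0.0618

Step 1: Find P(D)
P(D) = P(D|A)P(A) + P(D|B)P(B)
     = 0.0322 × 0.7337 + 0.0618 × 0.2663
     = 0.02362514 + 0.01645734
     = 0.04008248

Step 2: Apply Bayes' theorem
P(A|D) = P(D|A)P(A) / P(D)
       = 0.02362514 / 0.04008248
       = 0.5894


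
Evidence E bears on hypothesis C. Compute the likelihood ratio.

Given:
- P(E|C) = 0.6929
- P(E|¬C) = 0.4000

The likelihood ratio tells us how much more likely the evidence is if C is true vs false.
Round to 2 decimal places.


Likelihood Ratio (LR) = P(E|C) / P(E|¬C)

LR = 0.6929 / 0.4000
   = 1.73

The evidence is 1.73 times more likely if C is true than if C is false.
LR > 1, so observing E raises the odds in favor of C.


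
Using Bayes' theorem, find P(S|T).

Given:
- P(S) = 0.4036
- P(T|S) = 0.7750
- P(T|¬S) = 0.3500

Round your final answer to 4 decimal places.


Bayes' theorem: P(S|T) = P(T|S) × P(S) / P(T)

Step 1: Calculate P(T) using law of total probability
P(T) = P(T|S)P(S) + P(T|¬S)P(¬S)
     = 0.7750 × 0.4036 + 0.3500 × 0.5964
     = 0.31279000 + 0.20874000
     = 0.52153000

Step 2: Apply Bayes' theorem
P(S|T) = P(T|S) × P(S) / P(T)
       = 0.31279000 / 0.52153000
       = 0.5998


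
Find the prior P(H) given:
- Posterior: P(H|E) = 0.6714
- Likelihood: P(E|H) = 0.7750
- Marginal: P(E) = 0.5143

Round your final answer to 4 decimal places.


From Bayes' theorem: P(H|E) = P(E|H) × P(H) / P(E)

Rearranging for P(H):
P(H) = P(H|E) × P(E) / P(E|H)
     = 0.6714 × 0.5143 / 0.7750
     = 0.34530102 / 0.7750
     = 0.4455


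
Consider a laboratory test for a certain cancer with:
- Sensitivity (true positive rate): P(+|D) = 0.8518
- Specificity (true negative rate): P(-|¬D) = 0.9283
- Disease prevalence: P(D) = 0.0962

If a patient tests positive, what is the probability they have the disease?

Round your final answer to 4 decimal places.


Let D = has disease, + = positive test

Given:
- P(D) = 0.0962 (prevalence)
- P(+|D) = 0.8518 (sensitivity)
- P(-|¬D) = 0.9283 (specificity)
- P(+|¬D) = 0.0717 (false positive rate = 1 - specificity)

Step 1: Find P(+)
P(+) = P(+|D)P(D) + P(+|¬D)P(¬D)
     = 0.8518 × 0.0962 + 0.0717 × 0.9038
     = 0.08194316 + 0.06480246
     = 0.14674562

Step 2: Apply Bayes' theorem for P(D|+)
P(D|+) = P(+|D)P(D) / P(+)
       = 0.08194316 / 0.14674562
       = 0.5584


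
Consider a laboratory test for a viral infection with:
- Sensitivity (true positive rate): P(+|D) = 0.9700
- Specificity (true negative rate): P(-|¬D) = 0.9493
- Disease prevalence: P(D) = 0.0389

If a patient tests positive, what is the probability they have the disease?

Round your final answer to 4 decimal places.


Let D = has disease, + = positive test

Given:
- P(D) = 0.0389 (prevalence)
- P(+|D) = 0.9700 (sensitivity)
- P(-|¬D) = 0.9493 (specificity)
- P(+|¬D) = 0.0507 (false positive rate = 1 - specificity)

Step 1: Find P(+)
P(+) = P(+|D)P(D) + P(+|¬D)P(¬D)
     = 0.9700 × 0.0389 + 0.0507 × 0.9611
     = 0.03773300 + 0.04872777
     = 0.08646077

Step 2: Apply Bayes' theorem for P(D|+)
P(D|+) = P(+|D)P(D) / P(+)
       = 0.03773300 / 0.08646077
       = 0.4364


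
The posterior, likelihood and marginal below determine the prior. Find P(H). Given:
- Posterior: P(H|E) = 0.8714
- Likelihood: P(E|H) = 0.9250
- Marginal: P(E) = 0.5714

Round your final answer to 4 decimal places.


From Bayes' theorem: P(H|E) = P(E|H) × P(H) / P(E)

Rearranging for P(H):
P(H) = P(H|E) × P(E) / P(E|H)
     = 0.8714 × 0.5714 / 0.9250
     = 0.49791796 / 0.9250
     = 0.5383


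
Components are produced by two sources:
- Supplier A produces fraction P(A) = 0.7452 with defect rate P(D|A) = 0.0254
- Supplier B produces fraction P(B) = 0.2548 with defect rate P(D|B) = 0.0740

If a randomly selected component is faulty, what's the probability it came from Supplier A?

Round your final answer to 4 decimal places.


Let A = from Supplier A, D = faulty

Given:
- P(A) = 0.7452, P(B) = 0.2548
- P(D|A) = 0.0254, P(D|B) = 0.0740

Step 1: Find P(D)
P(D) = P(D|A)P(A) + P(D|B)P(B)
     = 0.0254 × 0.7452 + 0.0740 × 0.2548
     = 0.01892808 + 0.01885520
     = 0.03778328

Step 2: Apply Bayes' theorem
P(A|D) = P(D|A)P(A) / P(D)
       = 0.01892808 / 0.03778328
       = 0.5010


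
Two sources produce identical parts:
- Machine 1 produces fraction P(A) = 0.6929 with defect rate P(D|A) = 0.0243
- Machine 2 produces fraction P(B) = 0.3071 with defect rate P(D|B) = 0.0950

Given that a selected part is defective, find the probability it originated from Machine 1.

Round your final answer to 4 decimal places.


Let A = from Machine 1, D = defective

Given:
- P(A) = 0.6929, P(B) = 0.3071
- P(D|A) = 0.0243, P(D|B) = 0.0950

Step 1: Find P(D)
P(D) = P(D|A)P(A) + P(D|B)P(B)
     = 0.0243 × 0.6929 + 0.0950 × 0.3071
     = 0.01683747 + 0.02917450
     = 0.04601197

Step 2: Apply Bayes' theorem
P(A|D) = P(D|A)P(A) / P(D)
       = 0.01683747 / 0.04601197
       = 0.3659


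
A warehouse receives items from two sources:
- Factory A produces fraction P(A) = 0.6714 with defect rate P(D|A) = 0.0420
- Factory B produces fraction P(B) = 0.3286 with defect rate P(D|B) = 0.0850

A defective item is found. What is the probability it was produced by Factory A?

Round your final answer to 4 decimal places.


Let A = from Factory A, D = defective

Given:
- P(A) = 0.6714, P(B) = 0.3286
- P(D|A) = 0.0420, P(D|B) = 0.0850

Step 1: Find P(D)
P(D) = P(D|A)P(A) + P(D|B)P(B)
     = 0.0420 × 0.6714 + 0.0850 × 0.3286
     = 0.02819880 + 0.02793100
     = 0.05612980

Step 2: Apply Bayes' theorem
P(A|D) = P(D|A)P(A) / P(D)
       = 0.02819880 / 0.05612980
       = 0.5024


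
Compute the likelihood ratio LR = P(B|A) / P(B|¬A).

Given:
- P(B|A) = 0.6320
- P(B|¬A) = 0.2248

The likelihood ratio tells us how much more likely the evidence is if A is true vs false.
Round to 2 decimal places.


Likelihood Ratio (LR) = P(B|A) / P(B|¬A)

LR = 0.6320 / 0.2248
   = 2.81

The evidence is 2.81 times more likely if A is true than if A is false.
Since LR > 1, the evidence supports A over ¬A.


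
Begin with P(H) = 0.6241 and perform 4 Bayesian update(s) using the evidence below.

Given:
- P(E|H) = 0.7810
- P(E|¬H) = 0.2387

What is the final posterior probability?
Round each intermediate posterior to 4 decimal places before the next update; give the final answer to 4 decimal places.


Sequential Bayesian updating:

Initial prior: P(H) = 0.6241

Update 1:
  P(E) = 0.7810 × 0.6241 + 0.2387 × 0.3759 = 0.48742210 + 0.08972733 = 0.57714943
  P(H|E) = 0.48742210 / 0.57714943 = 0.8445

Update 2:
  P(E) = 0.7810 × 0.8445 + 0.2387 × 0.1555 = 0.65955450 + 0.03711785 = 0.69667235
  P(H|E) = 0.65955450 / 0.69667235 = 0.9467

Update 3:
  P(E) = 0.7810 × 0.9467 + 0.2387 × 0.0533 = 0.73937270 + 0.01272271 = 0.75209541
  P(H|E) = 0.73937270 / 0.75209541 = 0.9831

Update 4:
  P(E) = 0.7810 × 0.9831 + 0.2387 × 0.0169 = 0.76780110 + 0.00403403 = 0.77183513
  P(H|E) = 0.76780110 / 0.77183513 = 0.9948

Final posterior: 0.9948


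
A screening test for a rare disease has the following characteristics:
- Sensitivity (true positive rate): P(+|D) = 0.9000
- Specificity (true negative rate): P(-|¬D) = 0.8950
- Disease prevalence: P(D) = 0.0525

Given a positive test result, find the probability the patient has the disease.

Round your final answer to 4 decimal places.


Let D = has disease, + = positive test

Given:
- P(D) = 0.0525 (prevalence)
- P(+|D) = 0.9000 (sensitivity)
- P(-|¬D) = 0.8950 (specificity)
- P(+|¬D) = 0.1050 (false positive rate = 1 - specificity)

Step 1: Find P(+)
P(+) = P(+|D)P(D) + P(+|¬D)P(¬D)
     = 0.9000 × 0.0525 + 0.1050 × 0.9475
     = 0.04725000 + 0.09948750
     = 0.14673750

Step 2: Apply Bayes' theorem for P(D|+)
P(D|+) = P(+|D)P(D) / P(+)
       = 0.04725000 / 0.14673750
       = 0.3220


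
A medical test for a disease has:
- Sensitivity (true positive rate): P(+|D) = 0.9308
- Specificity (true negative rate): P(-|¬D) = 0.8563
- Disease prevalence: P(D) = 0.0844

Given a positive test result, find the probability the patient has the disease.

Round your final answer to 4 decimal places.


Let D = has disease, + = positive test

Given:
- P(D) = 0.0844 (prevalence)
- P(+|D) = 0.9308 (sensitivity)
- P(-|¬D) = 0.8563 (specificity)
- P(+|¬D) = 0.1437 (false positive rate = 1 - specificity)

Step 1: Find P(+)
P(+) = P(+|D)P(D) + P(+|¬D)P(¬D)
     = 0.9308 × 0.0844 + 0.1437 × 0.9156
     = 0.07855952 + 0.13157172
     = 0.21013124

Step 2: Apply Bayes' theorem for P(D|+)
P(D|+) = P(+|D)P(D) / P(+)
       = 0.07855952 / 0.21013124
       = 0.3739


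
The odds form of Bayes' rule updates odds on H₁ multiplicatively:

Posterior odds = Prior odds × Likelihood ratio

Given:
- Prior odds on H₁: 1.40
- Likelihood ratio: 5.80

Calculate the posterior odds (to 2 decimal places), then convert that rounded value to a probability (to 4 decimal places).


Step 1: Calculate posterior odds
Posterior odds = Prior odds × LR
               = 1.40 × 5.80
               = 8.12

Step 2: Convert to probability
P(H₁|E) = Posterior odds / (1 + Posterior odds)
       = 8.12 / (1 + 8.12)
       = 8.12 / 9.12
       = 0.8904

The evidence increased P(H₁) from 0.5833 to 0.8904.


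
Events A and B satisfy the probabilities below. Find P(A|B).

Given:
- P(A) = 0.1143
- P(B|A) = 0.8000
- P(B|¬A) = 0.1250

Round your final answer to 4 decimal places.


Bayes' theorem: P(A|B) = P(B|A) × P(A) / P(B)

Step 1: Calculate P(B) using law of total probability
P(B) = P(B|A)P(A) + P(B|¬A)P(¬A)
     = 0.8000 × 0.1143 + 0.1250 × 0.8857
     = 0.09144000 + 0.11071250
     = 0.20215250

Step 2: Apply Bayes' theorem
P(A|B) = P(B|A) × P(A) / P(B)
       = 0.09144000 / 0.20215250
       = 0.4523


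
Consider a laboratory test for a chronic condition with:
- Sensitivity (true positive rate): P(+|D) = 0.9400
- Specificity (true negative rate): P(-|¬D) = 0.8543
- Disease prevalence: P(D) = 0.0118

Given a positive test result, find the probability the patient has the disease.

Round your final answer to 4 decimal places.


Let D = has disease, + = positive test

Given:
- P(D) = 0.0118 (prevalence)
- P(+|D) = 0.9400 (sensitivity)
- P(-|¬D) = 0.8543 (specificity)
- P(+|¬D) = 0.1457 (false positive rate = 1 - specificity)

Step 1: Find P(+)
P(+) = P(+|D)P(D) + P(+|¬D)P(¬D)
     = 0.9400 × 0.0118 + 0.1457 × 0.9882
     = 0.01109200 + 0.14398074
     = 0.15507274

Step 2: Apply Bayes' theorem for P(D|+)
P(D|+) = P(+|D)P(D) / P(+)
       = 0.01109200 / 0.15507274
       = 0.0715


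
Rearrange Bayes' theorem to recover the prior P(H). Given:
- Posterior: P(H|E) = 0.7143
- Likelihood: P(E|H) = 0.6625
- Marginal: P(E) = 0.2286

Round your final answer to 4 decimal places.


From Bayes' theorem: P(H|E) = P(E|H) × P(H) / P(E)

Rearranging for P(H):
P(H) = P(H|E) × P(E) / P(E|H)
     = 0.7143 × 0.2286 / 0.6625
     = 0.16328898 / 0.6625
     = 0.2465


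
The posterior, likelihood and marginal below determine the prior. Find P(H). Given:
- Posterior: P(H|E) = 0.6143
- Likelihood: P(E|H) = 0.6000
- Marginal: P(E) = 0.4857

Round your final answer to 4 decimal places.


From Bayes' theorem: P(H|E) = P(E|H) × P(H) / P(E)

Rearranging for P(H):
P(H) = P(H|E) × P(E) / P(E|H)
     = 0.6143 × 0.4857 / 0.6000
     = 0.29836551 / 0.6000
     = 0.4973


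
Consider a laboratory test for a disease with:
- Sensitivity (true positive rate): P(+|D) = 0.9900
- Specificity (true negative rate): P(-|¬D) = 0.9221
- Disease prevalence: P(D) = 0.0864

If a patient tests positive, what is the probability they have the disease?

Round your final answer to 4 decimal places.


Let D = has disease, + = positive test

Given:
- P(D) = 0.0864 (prevalence)
- P(+|D) = 0.9900 (sensitivity)
- P(-|¬D) = 0.9221 (specificity)
- P(+|¬D) = 0.0779 (false positive rate = 1 - specificity)

Step 1: Find P(+)
P(+) = P(+|D)P(D) + P(+|¬D)P(¬D)
     = 0.9900 × 0.0864 + 0.0779 × 0.9136
     = 0.08553600 + 0.07116944
     = 0.15670544

Step 2: Apply Bayes' theorem for P(D|+)
P(D|+) = P(+|D)P(D) / P(+)
       = 0.08553600 / 0.15670544
       = 0.5458


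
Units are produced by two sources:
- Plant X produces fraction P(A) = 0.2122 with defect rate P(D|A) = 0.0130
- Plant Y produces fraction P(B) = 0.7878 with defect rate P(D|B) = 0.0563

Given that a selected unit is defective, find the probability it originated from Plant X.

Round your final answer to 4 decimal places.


Let A = from Plant X, D = defective

Given:
- P(A) = 0.2122, P(B) = 0.7878
- P(D|A) = 0.0130, P(D|B) = 0.0563

Step 1: Find P(D)
P(D) = P(D|A)P(A) + P(D|B)P(B)
     = 0.0130 × 0.2122 + 0.0563 × 0.7878
     = 0.00275860 + 0.04435314
     = 0.04711174

Step 2: Apply Bayes' theorem
P(A|D) = P(D|A)P(A) / P(D)
       = 0.00275860 / 0.04711174
       = 0.0586


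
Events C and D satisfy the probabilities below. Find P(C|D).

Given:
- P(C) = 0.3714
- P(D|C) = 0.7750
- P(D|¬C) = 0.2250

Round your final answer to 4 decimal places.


Bayes' theorem: P(C|D) = P(D|C) × P(C) / P(D)

Step 1: Calculate P(D) using law of total probability
P(D) = P(D|C)P(C) + P(D|¬C)P(¬C)
     = 0.7750 × 0.3714 + 0.2250 × 0.6286
     = 0.28783500 + 0.14143500
     = 0.42927000

Step 2: Apply Bayes' theorem
P(C|D) = P(D|C) × P(C) / P(D)
       = 0.28783500 / 0.42927000
       = 0.6705


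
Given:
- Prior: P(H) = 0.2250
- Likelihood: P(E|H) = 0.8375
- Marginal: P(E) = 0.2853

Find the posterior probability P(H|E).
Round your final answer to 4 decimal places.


Using Bayes' theorem:

P(H|E) = P(E|H) × P(H) / P(E)
       = 0.8375 × 0.2250 / 0.2853
       = 0.18843750 / 0.2853
       = 0.6605

The evidence strengthens our belief in H.
Prior: 0.2250 → Posterior: 0.6605


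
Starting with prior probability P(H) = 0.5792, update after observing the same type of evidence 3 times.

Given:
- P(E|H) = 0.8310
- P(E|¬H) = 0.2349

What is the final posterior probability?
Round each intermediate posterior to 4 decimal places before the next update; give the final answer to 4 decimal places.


Sequential Bayesian updating:

Initial prior: P(H) = 0.5792

Update 1:
  P(E) = 0.8310 × 0.5792 + 0.2349 × 0.4208 = 0.48131520 + 0.09884592 = 0.58016112
  P(H|E) = 0.48131520 / 0.58016112 = 0.8296

Update 2:
  P(E) = 0.8310 × 0.8296 + 0.2349 × 0.1704 = 0.68939760 + 0.04002696 = 0.72942456
  P(H|E) = 0.68939760 / 0.72942456 = 0.9451

Update 3:
  P(E) = 0.8310 × 0.9451 + 0.2349 × 0.0549 = 0.78537810 + 0.01289601 = 0.79827411
  P(H|E) = 0.78537810 / 0.79827411 = 0.9838

Final posterior: 0.9838


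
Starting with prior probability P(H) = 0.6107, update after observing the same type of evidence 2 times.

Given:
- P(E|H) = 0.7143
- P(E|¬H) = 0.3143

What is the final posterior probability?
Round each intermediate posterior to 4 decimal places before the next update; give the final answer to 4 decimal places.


Sequential Bayesian updating:

Initial prior: P(H) = 0.6107

Update 1:
  P(E) = 0.7143 × 0.6107 + 0.3143 × 0.3893 = 0.43622301 + 0.12235699 = 0.55858000
  P(H|E) = 0.43622301 / 0.55858000 = 0.7809

Update 2:
  P(E) = 0.7143 × 0.7809 + 0.3143 × 0.2191 = 0.55779687 + 0.06886313 = 0.62666000
  P(H|E) = 0.55779687 / 0.62666000 = 0.8901

Final posterior: 0.8901


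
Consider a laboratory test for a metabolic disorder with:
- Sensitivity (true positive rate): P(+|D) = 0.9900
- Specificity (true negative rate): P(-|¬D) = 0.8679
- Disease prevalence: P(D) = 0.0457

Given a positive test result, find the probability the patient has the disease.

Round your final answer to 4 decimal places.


Let D = has disease, + = positive test

Given:
- P(D) = 0.0457 (prevalence)
- P(+|D) = 0.9900 (sensitivity)
- P(-|¬D) = 0.8679 (specificity)
- P(+|¬D) = 0.1321 (false positive rate = 1 - specificity)

Step 1: Find P(+)
P(+) = P(+|D)P(D) + P(+|¬D)P(¬D)
     = 0.9900 × 0.0457 + 0.1321 × 0.9543
     = 0.04524300 + 0.12606303
     = 0.17130603

Step 2: Apply Bayes' theorem for P(D|+)
P(D|+) = P(+|D)P(D) / P(+)
       = 0.04524300 / 0.17130603
       = 0.2641


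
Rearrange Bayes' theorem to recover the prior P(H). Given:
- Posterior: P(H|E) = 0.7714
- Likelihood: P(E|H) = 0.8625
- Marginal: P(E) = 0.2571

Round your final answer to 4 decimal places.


From Bayes' theorem: P(H|E) = P(E|H) × P(H) / P(E)

Rearranging for P(H):
P(H) = P(H|E) × P(E) / P(E|H)
     = 0.7714 × 0.2571 / 0.8625
     = 0.19832694 / 0.8625
     = 0.2299


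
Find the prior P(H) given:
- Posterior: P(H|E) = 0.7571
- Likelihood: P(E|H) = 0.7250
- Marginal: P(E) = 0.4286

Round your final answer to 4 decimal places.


From Bayes' theorem: P(H|E) = P(E|H) × P(H) / P(E)

Rearranging for P(H):
P(H) = P(H|E) × P(E) / P(E|H)
     = 0.7571 × 0.4286 / 0.7250
     = 0.32449306 / 0.7250
     = 0.4476


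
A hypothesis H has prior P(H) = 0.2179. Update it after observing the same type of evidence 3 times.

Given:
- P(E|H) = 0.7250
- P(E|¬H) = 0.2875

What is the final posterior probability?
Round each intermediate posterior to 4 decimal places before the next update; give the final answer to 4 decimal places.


Sequential Bayesian updating:

Initial prior: P(H) = 0.2179

Update 1:
  P(E) = 0.7250 × 0.2179 + 0.2875 × 0.7821 = 0.15797750 + 0.22485375 = 0.38283125
  P(H|E) = 0.15797750 / 0.38283125 = 0.4127

Update 2:
  P(E) = 0.7250 × 0.4127 + 0.2875 × 0.5873 = 0.29920750 + 0.16884875 = 0.46805625
  P(H|E) = 0.29920750 / 0.46805625 = 0.6393

Update 3:
  P(E) = 0.7250 × 0.6393 + 0.2875 × 0.3607 = 0.46349250 + 0.10370125 = 0.56719375
  P(H|E) = 0.46349250 / 0.56719375 = 0.8172

Final posterior: 0.8172


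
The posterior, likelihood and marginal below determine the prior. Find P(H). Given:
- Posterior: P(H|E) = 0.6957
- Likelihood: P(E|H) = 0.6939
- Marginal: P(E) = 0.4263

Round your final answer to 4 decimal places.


From Bayes' theorem: P(H|E) = P(E|H) × P(H) / P(E)

Rearranging for P(H):
P(H) = P(H|E) × P(E) / P(E|H)
     = 0.6957 × 0.4263 / 0.6939
     = 0.29657691 / 0.6939
     = 0.4274


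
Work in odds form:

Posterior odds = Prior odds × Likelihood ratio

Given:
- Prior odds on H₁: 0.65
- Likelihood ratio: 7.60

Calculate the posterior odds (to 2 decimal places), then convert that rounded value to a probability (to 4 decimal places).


Step 1: Calculate posterior odds
Posterior odds = Prior odds × LR
               = 0.65 × 7.60
               = 4.94

Step 2: Convert to probability
P(H₁|E) = Posterior odds / (1 + Posterior odds)
       = 4.94 / (1 + 4.94)
       = 4.94 / 5.94
       = 0.8316

The evidence increased P(H₁) from 0.3939 to 0.8316.


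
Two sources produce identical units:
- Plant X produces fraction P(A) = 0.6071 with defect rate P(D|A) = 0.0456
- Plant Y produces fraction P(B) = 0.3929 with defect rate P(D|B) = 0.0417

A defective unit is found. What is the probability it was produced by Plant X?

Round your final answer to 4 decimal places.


Let A = from Plant X, D = defective

Given:
- P(A) = 0.6071, P(B) = 0.3929
- P(D|A) = 0.0456, P(D|B) = 0.0417

Step 1: Find P(D)
P(D) = P(D|A)P(A) + P(D|B)P(B)
     = 0.0456 × 0.6071 + 0.0417 × 0.3929
     = 0.02768376 + 0.01638393
     = 0.04406769

Step 2: Apply Bayes' theorem
P(A|D) = P(D|A)P(A) / P(D)
       = 0.02768376 / 0.04406769
       = 0.6282


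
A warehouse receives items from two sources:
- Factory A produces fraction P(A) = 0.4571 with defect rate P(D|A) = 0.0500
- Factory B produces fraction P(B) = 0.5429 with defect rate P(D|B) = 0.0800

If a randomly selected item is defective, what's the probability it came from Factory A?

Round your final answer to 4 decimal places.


Let A = from Factory A, D = defective

Given:
- P(A) = 0.4571, P(B) = 0.5429
- P(D|A) = 0.0500, P(D|B) = 0.0800

Step 1: Find P(D)
P(D) = P(D|A)P(A) + P(D|B)P(B)
     = 0.0500 × 0.4571 + 0.0800 × 0.5429
     = 0.02285500 + 0.04343200
     = 0.06628700

Step 2: Apply Bayes' theorem
P(A|D) = P(D|A)P(A) / P(D)
       = 0.02285500 / 0.06628700
       = 0.3448


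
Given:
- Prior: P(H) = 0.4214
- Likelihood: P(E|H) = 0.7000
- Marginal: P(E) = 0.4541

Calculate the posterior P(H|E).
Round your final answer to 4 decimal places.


Using Bayes' theorem:

P(H|E) = P(E|H) × P(H) / P(E)
       = 0.7000 × 0.4214 / 0.4541
       = 0.29498000 / 0.4541
       = 0.6496

The evidence strengthens our belief in H.
Prior: 0.4214 → Posterior: 0.6496


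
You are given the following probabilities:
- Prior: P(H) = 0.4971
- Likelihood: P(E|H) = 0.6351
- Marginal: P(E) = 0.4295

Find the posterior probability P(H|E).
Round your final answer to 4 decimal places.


Using Bayes' theorem:

P(H|E) = P(E|H) × P(H) / P(E)
       = 0.6351 × 0.4971 / 0.4295
       = 0.31570821 / 0.4295
       = 0.7351

The evidence strengthens our belief in H.
Prior: 0.4971 → Posterior: 0.7351


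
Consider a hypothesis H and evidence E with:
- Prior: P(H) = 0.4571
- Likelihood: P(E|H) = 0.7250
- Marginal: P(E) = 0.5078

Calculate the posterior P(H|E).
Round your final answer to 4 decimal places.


Using Bayes' theorem:

P(H|E) = P(E|H) × P(H) / P(E)
       = 0.7250 × 0.4571 / 0.5078
       = 0.33139750 / 0.5078
       = 0.6526

The evidence strengthens our belief in H.
Prior: 0.4571 → Posterior: 0.6526


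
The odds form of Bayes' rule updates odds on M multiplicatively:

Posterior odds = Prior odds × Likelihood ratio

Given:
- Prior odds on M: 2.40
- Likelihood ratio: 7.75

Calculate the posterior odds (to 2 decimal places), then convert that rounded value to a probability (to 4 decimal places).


Step 1: Calculate posterior odds
Posterior odds = Prior odds × LR
               = 2.40 × 7.75
               = 18.60

Step 2: Convert to probability
P(M|E) = Posterior odds / (1 + Posterior odds)
       = 18.60 / (1 + 18.60)
       = 18.60 / 19.60
       = 0.9490

The evidence increased P(M) from 0.7059 to 0.9490.


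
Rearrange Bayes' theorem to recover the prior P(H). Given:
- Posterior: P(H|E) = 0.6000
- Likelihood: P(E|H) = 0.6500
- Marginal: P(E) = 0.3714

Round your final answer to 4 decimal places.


From Bayes' theorem: P(H|E) = P(E|H) × P(H) / P(E)

Rearranging for P(H):
P(H) = P(H|E) × P(E) / P(E|H)
     = 0.6000 × 0.3714 / 0.6500
     = 0.22284000 / 0.6500
     = 0.3428


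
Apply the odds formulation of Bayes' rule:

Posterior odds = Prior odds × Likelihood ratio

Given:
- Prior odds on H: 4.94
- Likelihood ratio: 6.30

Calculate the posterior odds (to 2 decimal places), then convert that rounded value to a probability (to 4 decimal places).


Step 1: Calculate posterior odds
Posterior odds = Prior odds × LR
               = 4.94 × 6.30
               = 31.12

Step 2: Convert to probability
P(H|E) = Posterior odds / (1 + Posterior odds)
       = 31.12 / (1 + 31.12)
       = 31.12 / 32.12
       = 0.9689

The evidence increased P(H) from 0.8316 to 0.9689.


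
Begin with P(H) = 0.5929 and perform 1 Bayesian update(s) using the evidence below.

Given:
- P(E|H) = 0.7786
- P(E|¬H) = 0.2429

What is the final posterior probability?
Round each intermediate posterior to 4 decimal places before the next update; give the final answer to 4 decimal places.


Sequential Bayesian updating:

Initial prior: P(H) = 0.5929

Update 1:
  P(E) = 0.7786 × 0.5929 + 0.2429 × 0.4071 = 0.46163194 + 0.09888459 = 0.56051653
  P(H|E) = 0.46163194 / 0.56051653 = 0.8236

Final posterior: 0.8236


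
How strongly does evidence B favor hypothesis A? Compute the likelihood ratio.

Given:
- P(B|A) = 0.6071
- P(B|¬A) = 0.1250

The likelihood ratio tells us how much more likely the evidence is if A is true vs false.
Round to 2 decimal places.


Likelihood Ratio (LR) = P(B|A) / P(B|¬A)

LR = 0.6071 / 0.1250
   = 4.86

The evidence is 4.86 times more likely if A is true than if A is false.
Because LR exceeds 1, B is evidence for A.


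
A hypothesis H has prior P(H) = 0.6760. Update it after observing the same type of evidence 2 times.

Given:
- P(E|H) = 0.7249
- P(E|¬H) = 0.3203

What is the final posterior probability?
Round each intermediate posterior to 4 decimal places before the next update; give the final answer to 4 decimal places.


Sequential Bayesian updating:

Initial prior: P(H) = 0.6760

Update 1:
  P(E) = 0.7249 × 0.6760 + 0.3203 × 0.3240 = 0.49003240 + 0.10377720 = 0.59380960
  P(H|E) = 0.49003240 / 0.59380960 = 0.8252

Update 2:
  P(E) = 0.7249 × 0.8252 + 0.3203 × 0.1748 = 0.59818748 + 0.05598844 = 0.65417592
  P(H|E) = 0.59818748 / 0.65417592 = 0.9144

Final posterior: 0.9144


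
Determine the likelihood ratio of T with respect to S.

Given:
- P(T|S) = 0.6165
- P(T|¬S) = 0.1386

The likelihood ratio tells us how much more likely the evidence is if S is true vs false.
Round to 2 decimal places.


Likelihood Ratio (LR) = P(T|S) / P(T|¬S)

LR = 0.6165 / 0.1386
   = 4.45

The evidence is 4.45 times more likely if S is true than if S is false.
Since LR > 1, the evidence supports S over ¬S.


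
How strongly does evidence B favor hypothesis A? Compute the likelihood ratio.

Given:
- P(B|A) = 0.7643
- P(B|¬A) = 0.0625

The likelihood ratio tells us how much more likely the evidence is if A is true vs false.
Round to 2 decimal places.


Likelihood Ratio (LR) = P(B|A) / P(B|¬A)

LR = 0.7643 / 0.0625
   = 12.23

The evidence is 12.23 times more likely if A is true than if A is false.
LR > 1, so observing B raises the odds in favor of A.


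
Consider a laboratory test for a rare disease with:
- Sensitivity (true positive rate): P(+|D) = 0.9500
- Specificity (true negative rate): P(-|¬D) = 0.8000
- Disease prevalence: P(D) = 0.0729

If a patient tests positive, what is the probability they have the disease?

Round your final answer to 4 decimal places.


Let D = has disease, + = positive test

Given:
- P(D) = 0.0729 (prevalence)
- P(+|D) = 0.9500 (sensitivity)
- P(-|¬D) = 0.8000 (specificity)
- P(+|¬D) = 0.2000 (false positive rate = 1 - specificity)

Step 1: Find P(+)
P(+) = P(+|D)P(D) + P(+|¬D)P(¬D)
     = 0.9500 × 0.0729 + 0.2000 × 0.9271
     = 0.06925500 + 0.18542000
     = 0.25467500

Step 2: Apply Bayes' theorem for P(D|+)
P(D|+) = P(+|D)P(D) / P(+)
       = 0.06925500 / 0.25467500
       = 0.2719


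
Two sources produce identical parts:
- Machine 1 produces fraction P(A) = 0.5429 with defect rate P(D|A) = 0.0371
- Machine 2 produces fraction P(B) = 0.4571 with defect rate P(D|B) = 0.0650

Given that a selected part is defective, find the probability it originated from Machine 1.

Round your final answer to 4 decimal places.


Let A = from Machine 1, D = defective

Given:
- P(A) = 0.5429, P(B) = 0.4571
- P(D|A) = 0.0371, P(D|B) = 0.0650

Step 1: Find P(D)
P(D) = P(D|A)P(A) + P(D|B)P(B)
     = 0.0371 × 0.5429 + 0.0650 × 0.4571
     = 0.02014159 + 0.02971150
     = 0.04985309

Step 2: Apply Bayes' theorem
P(A|D) = P(D|A)P(A) / P(D)
       = 0.02014159 / 0.04985309
       = 0.4040
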